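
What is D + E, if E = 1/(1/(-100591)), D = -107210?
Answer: -207801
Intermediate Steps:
E = -100591 (E = 1/(-1/100591) = -100591)
D + E = -107210 - 100591 = -207801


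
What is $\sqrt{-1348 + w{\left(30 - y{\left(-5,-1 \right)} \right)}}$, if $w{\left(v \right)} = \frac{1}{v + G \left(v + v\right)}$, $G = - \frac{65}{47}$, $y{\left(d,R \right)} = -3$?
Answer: $\frac{i \sqrt{10112987841}}{2739} \approx 36.715 i$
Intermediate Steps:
$G = - \frac{65}{47}$ ($G = \left(-65\right) \frac{1}{47} = - \frac{65}{47} \approx -1.383$)
$w{\left(v \right)} = - \frac{47}{83 v}$ ($w{\left(v \right)} = \frac{1}{v - \frac{65 \left(v + v\right)}{47}} = \frac{1}{v - \frac{65 \cdot 2 v}{47}} = \frac{1}{v - \frac{130 v}{47}} = \frac{1}{\left(- \frac{83}{47}\right) v} = - \frac{47}{83 v}$)
$\sqrt{-1348 + w{\left(30 - y{\left(-5,-1 \right)} \right)}} = \sqrt{-1348 - \frac{47}{83 \left(30 - -3\right)}} = \sqrt{-1348 - \frac{47}{83 \left(30 + 3\right)}} = \sqrt{-1348 - \frac{47}{83 \cdot 33}} = \sqrt{-1348 - \frac{47}{2739}} = \sqrt{- \frac{3692219}{2739}} = \frac{i \sqrt{10112987841}}{2739}$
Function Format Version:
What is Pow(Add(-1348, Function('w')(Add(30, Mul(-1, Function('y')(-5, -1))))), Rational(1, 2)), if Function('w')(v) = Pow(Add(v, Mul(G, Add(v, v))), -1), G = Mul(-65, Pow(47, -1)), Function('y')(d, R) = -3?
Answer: Mul(Rational(1, 2739), I, Pow(10112987841, Rational(1, 2))) ≈ Mul(36.715, I)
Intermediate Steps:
G = Rational(-65, 47) (G = Mul(-65, Rational(1, 47)) = Rational(-65, 47) ≈ -1.3830)
Function('w')(v) = Mul(Rational(-47, 83), Pow(v, -1)) (Function('w')(v) = Pow(Add(v, Mul(Rational(-65, 47), Add(v, v))), -1) = Pow(Add(v, Mul(Rational(-65, 47), Mul(2, v))), -1) = Pow(Add(v, Mul(Rational(-130, 47), v)), -1) = Pow(Mul(Rational(-83, 47), v), -1) = Mul(Rational(-47, 83), Pow(v, -1)))
Pow(Add(-1348, Function('w')(Add(30, Mul(-1, Function('y')(-5, -1))))), Rational(1, 2)) = Pow(Add(-1348, Mul(Rational(-47, 83), Pow(Add(30, Mul(-1, -3)), -1))), Rational(1, 2)) = Pow(Add(-1348, Mul(Rational(-47, 83), Pow(Add(30, 3), -1))), Rational(1, 2)) = Pow(Add(-1348, Mul(Rational(-47, 83), Pow(33, -1))), Rational(1, 2)) = Pow(Add(-1348, Mul(Rational(-47, 83), Rational(1, 33))), Rational(1, 2)) = Pow(Add(-1348, Rational(-47, 2739)), Rational(1, 2)) = Pow(Rational(-3692219, 2739), Rational(1, 2)) = Mul(Rational(1, 2739), I, Pow(10112987841, Rational(1, 2)))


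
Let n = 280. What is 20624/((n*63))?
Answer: 2578/2205 ≈ 1.1692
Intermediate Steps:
20624/((n*63)) = 20624/((280*63)) = 20624/17640 = 20624*(1/17640) = 2578/2205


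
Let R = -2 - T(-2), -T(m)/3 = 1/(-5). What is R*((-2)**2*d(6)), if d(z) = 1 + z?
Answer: -364/5 ≈ -72.800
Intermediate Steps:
T(m) = 3/5 (T(m) = -3/(-5) = -3*(-1/5) = 3/5)
R = -13/5 (R = -2 - 1*3/5 = -2 - 3/5 = -13/5 ≈ -2.6000)
R*((-2)**2*d(6)) = -13*(-2)**2*(1 + 6)/5 = -52*7/5 = -13/5*28 = -364/5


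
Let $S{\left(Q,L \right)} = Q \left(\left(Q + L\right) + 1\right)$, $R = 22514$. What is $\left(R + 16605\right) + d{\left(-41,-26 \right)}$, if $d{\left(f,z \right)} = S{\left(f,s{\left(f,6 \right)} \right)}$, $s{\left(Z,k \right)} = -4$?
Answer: $40923$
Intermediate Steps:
$S{\left(Q,L \right)} = Q \left(1 + L + Q\right)$ ($S{\left(Q,L \right)} = Q \left(\left(L + Q\right) + 1\right) = Q \left(1 + L + Q\right)$)
$d{\left(f,z \right)} = f \left(-3 + f\right)$ ($d{\left(f,z \right)} = f \left(1 - 4 + f\right) = f \left(-3 + f\right)$)
$\left(R + 16605\right) + d{\left(-41,-26 \right)} = \left(22514 + 16605\right) - 41 \left(-3 - 41\right) = 39119 - -1804 = 39119 + 1804 = 40923$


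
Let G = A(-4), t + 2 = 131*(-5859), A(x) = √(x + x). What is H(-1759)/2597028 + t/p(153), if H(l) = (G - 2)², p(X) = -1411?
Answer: 498324873056/916101627 - 2*I*√2/649257 ≈ 543.96 - 4.3564e-6*I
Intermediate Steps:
A(x) = √2*√x (A(x) = √(2*x) = √2*√x)
t = -767531 (t = -2 + 131*(-5859) = -2 - 767529 = -767531)
G = 2*I*√2 (G = √2*√(-4) = √2*(2*I) = 2*I*√2 ≈ 2.8284*I)
H(l) = (-2 + 2*I*√2)² (H(l) = (2*I*√2 - 2)² = (-2 + 2*I*√2)²)
H(-1759)/2597028 + t/p(153) = (4*(1 - I*√2)²)/2597028 - 767531/(-1411) = (4*(1 - I*√2)²)*(1/2597028) - 767531*(-1/1411) = (1 - I*√2)²/649257 + 767531/1411 = 767531/1411 + (1 - I*√2)²/649257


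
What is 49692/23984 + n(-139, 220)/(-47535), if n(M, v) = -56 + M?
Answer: 39446435/19001324 ≈ 2.0760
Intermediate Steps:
49692/23984 + n(-139, 220)/(-47535) = 49692/23984 + (-56 - 139)/(-47535) = 49692*(1/23984) - 195*(-1/47535) = 12423/5996 + 13/3169 = 39446435/19001324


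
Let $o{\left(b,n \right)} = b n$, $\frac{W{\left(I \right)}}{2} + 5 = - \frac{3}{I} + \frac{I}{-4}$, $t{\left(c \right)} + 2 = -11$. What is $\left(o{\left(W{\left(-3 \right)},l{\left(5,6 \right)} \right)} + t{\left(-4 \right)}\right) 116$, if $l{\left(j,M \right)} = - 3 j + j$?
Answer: $6032$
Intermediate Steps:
$t{\left(c \right)} = -13$ ($t{\left(c \right)} = -2 - 11 = -13$)
$l{\left(j,M \right)} = - 2 j$
$W{\left(I \right)} = -10 - \frac{6}{I} - \frac{I}{2}$ ($W{\left(I \right)} = -10 + 2 \left(- \frac{3}{I} + \frac{I}{-4}\right) = -10 + 2 \left(- \frac{3}{I} + I \left(- \frac{1}{4}\right)\right) = -10 + 2 \left(- \frac{3}{I} - \frac{I}{4}\right) = -10 - \left(\frac{I}{2} + \frac{6}{I}\right) = -10 - \frac{6}{I} - \frac{I}{2}$)
$\left(o{\left(W{\left(-3 \right)},l{\left(5,6 \right)} \right)} + t{\left(-4 \right)}\right) 116 = \left(\left(-10 - \frac{6}{-3} - - \frac{3}{2}\right) \left(\left(-2\right) 5\right) - 13\right) 116 = \left(\left(-10 - -2 + \frac{3}{2}\right) \left(-10\right) - 13\right) 116 = \left(\left(-10 + 2 + \frac{3}{2}\right) \left(-10\right) - 13\right) 116 = \left(\left(- \frac{13}{2}\right) \left(-10\right) - 13\right) 116 = \left(65 - 13\right) 116 = 52 \cdot 116 = 6032$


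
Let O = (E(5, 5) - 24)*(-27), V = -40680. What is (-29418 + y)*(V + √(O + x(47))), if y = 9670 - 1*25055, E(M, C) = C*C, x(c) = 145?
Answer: 1822586040 - 44803*√118 ≈ 1.8221e+9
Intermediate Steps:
E(M, C) = C²
y = -15385 (y = 9670 - 25055 = -15385)
O = -27 (O = (5² - 24)*(-27) = (25 - 24)*(-27) = 1*(-27) = -27)
(-29418 + y)*(V + √(O + x(47))) = (-29418 - 15385)*(-40680 + √(-27 + 145)) = -44803*(-40680 + √118) = 1822586040 - 44803*√118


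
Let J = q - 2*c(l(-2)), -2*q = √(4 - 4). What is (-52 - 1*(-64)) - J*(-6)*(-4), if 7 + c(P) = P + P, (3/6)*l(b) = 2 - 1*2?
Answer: -324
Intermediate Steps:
l(b) = 0 (l(b) = 2*(2 - 1*2) = 2*(2 - 2) = 2*0 = 0)
c(P) = -7 + 2*P (c(P) = -7 + (P + P) = -7 + 2*P)
q = 0 (q = -√(4 - 4)/2 = -√0/2 = -½*0 = 0)
J = 14 (J = 0 - 2*(-7 + 2*0) = 0 - 2*(-7 + 0) = 0 - 2*(-7) = 0 + 14 = 14)
(-52 - 1*(-64)) - J*(-6)*(-4) = (-52 - 1*(-64)) - 14*(-6)*(-4) = (-52 + 64) - (-84)*(-4) = 12 - 1*336 = 12 - 336 = -324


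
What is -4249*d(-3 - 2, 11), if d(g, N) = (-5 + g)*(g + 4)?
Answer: -42490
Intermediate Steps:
d(g, N) = (-5 + g)*(4 + g)
-4249*d(-3 - 2, 11) = -4249*(-20 + (-3 - 2)² - (-3 - 2)) = -4249*(-20 + (-5)² - 1*(-5)) = -4249*(-20 + 25 + 5) = -4249*10 = -42490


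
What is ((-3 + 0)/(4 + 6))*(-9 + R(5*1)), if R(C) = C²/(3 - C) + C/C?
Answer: 123/20 ≈ 6.1500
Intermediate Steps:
R(C) = 1 + C²/(3 - C) (R(C) = C²/(3 - C) + 1 = 1 + C²/(3 - C))
((-3 + 0)/(4 + 6))*(-9 + R(5*1)) = ((-3 + 0)/(4 + 6))*(-9 + (-3 + 5*1 - (5*1)²)/(-3 + 5*1)) = (-3/10)*(-9 + (-3 + 5 - 1*5²)/(-3 + 5)) = (-3*⅒)*(-9 + (-3 + 5 - 1*25)/2) = -3*(-9 + (-3 + 5 - 25)/2)/10 = -3*(-9 + (½)*(-23))/10 = -3*(-9 - 23/2)/10 = -3/10*(-41/2) = 123/20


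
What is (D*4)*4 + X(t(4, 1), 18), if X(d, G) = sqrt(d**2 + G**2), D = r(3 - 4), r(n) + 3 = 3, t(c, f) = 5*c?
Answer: 2*sqrt(181) ≈ 26.907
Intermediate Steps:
r(n) = 0 (r(n) = -3 + 3 = 0)
D = 0
X(d, G) = sqrt(G**2 + d**2)
(D*4)*4 + X(t(4, 1), 18) = (0*4)*4 + sqrt(18**2 + (5*4)**2) = 0*4 + sqrt(324 + 20**2) = 0 + sqrt(324 + 400) = 0 + sqrt(724) = 0 + 2*sqrt(181) = 2*sqrt(181)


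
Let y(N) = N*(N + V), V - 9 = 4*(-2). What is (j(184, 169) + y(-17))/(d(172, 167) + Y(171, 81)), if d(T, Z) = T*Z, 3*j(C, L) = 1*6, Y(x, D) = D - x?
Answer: 137/14317 ≈ 0.0095690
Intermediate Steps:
V = 1 (V = 9 + 4*(-2) = 9 - 8 = 1)
j(C, L) = 2 (j(C, L) = (1*6)/3 = (⅓)*6 = 2)
y(N) = N*(1 + N) (y(N) = N*(N + 1) = N*(1 + N))
(j(184, 169) + y(-17))/(d(172, 167) + Y(171, 81)) = (2 - 17*(1 - 17))/(172*167 + (81 - 1*171)) = (2 - 17*(-16))/(28724 + (81 - 171)) = (2 + 272)/(28724 - 90) = 274/28634 = 274*(1/28634) = 137/14317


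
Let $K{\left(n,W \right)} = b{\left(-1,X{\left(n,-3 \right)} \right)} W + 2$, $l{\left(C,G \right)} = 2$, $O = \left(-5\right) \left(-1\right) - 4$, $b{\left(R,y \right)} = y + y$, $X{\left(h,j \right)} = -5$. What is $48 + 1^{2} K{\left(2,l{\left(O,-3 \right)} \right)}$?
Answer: $30$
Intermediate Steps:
$b{\left(R,y \right)} = 2 y$
$O = 1$ ($O = 5 - 4 = 1$)
$K{\left(n,W \right)} = 2 - 10 W$ ($K{\left(n,W \right)} = 2 \left(-5\right) W + 2 = - 10 W + 2 = 2 - 10 W$)
$48 + 1^{2} K{\left(2,l{\left(O,-3 \right)} \right)} = 48 + 1^{2} \left(2 - 20\right) = 48 + 1 \left(2 - 20\right) = 48 + 1 \left(-18\right) = 48 - 18 = 30$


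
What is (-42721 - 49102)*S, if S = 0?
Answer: 0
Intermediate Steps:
(-42721 - 49102)*S = (-42721 - 49102)*0 = -91823*0 = 0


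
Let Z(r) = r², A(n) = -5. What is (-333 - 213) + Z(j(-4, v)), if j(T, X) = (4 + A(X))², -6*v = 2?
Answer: -545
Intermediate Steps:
v = -⅓ (v = -⅙*2 = -⅓ ≈ -0.33333)
j(T, X) = 1 (j(T, X) = (4 - 5)² = (-1)² = 1)
(-333 - 213) + Z(j(-4, v)) = (-333 - 213) + 1² = -546 + 1 = -545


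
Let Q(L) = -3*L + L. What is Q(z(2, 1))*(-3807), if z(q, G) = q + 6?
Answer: 60912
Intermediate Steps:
z(q, G) = 6 + q
Q(L) = -2*L
Q(z(2, 1))*(-3807) = -2*(6 + 2)*(-3807) = -2*8*(-3807) = -16*(-3807) = 60912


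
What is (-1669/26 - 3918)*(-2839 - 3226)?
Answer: 627951905/26 ≈ 2.4152e+7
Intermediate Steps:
(-1669/26 - 3918)*(-2839 - 3226) = (-1669*1/26 - 3918)*(-6065) = (-1669/26 - 3918)*(-6065) = -103537/26*(-6065) = 627951905/26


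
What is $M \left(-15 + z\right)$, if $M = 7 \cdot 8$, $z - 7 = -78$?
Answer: $-4816$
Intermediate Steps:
$z = -71$ ($z = 7 - 78 = -71$)
$M = 56$
$M \left(-15 + z\right) = 56 \left(-15 - 71\right) = 56 \left(-86\right) = -4816$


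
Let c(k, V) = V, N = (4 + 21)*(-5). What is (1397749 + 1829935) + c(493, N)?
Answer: 3227559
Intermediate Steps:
N = -125 (N = 25*(-5) = -125)
(1397749 + 1829935) + c(493, N) = (1397749 + 1829935) - 125 = 3227684 - 125 = 3227559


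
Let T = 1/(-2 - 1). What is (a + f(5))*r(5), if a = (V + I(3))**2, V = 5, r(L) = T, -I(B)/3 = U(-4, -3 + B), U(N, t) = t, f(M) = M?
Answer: -10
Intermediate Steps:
I(B) = 9 - 3*B (I(B) = -3*(-3 + B) = 9 - 3*B)
T = -1/3 (T = 1/(-3) = -1/3 ≈ -0.33333)
r(L) = -1/3
a = 25 (a = (5 + (9 - 3*3))**2 = (5 + (9 - 9))**2 = (5 + 0)**2 = 5**2 = 25)
(a + f(5))*r(5) = (25 + 5)*(-1/3) = 30*(-1/3) = -10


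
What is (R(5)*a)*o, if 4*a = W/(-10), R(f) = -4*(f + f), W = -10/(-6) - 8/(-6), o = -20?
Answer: -60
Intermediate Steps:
W = 3 (W = -10*(-⅙) - 8*(-⅙) = 5/3 + 4/3 = 3)
R(f) = -8*f
a = -3/40 (a = (3/(-10))/4 = (3*(-⅒))/4 = (¼)*(-3/10) = -3/40 ≈ -0.075000)
(R(5)*a)*o = (-8*5*(-3/40))*(-20) = -40*(-3/40)*(-20) = 3*(-20) = -60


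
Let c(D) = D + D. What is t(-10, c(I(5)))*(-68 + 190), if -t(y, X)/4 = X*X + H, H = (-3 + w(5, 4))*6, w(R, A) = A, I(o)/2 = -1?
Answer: -10736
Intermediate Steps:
I(o) = -2 (I(o) = 2*(-1) = -2)
H = 6 (H = (-3 + 4)*6 = 1*6 = 6)
c(D) = 2*D
t(y, X) = -24 - 4*X**2 (t(y, X) = -4*(X*X + 6) = -4*(X**2 + 6) = -4*(6 + X**2) = -24 - 4*X**2)
t(-10, c(I(5)))*(-68 + 190) = (-24 - 4*(2*(-2))**2)*(-68 + 190) = (-24 - 4*(-4)**2)*122 = (-24 - 4*16)*122 = (-24 - 64)*122 = -88*122 = -10736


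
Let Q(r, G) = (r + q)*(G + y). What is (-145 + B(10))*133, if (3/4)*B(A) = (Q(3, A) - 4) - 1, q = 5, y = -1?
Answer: -22211/3 ≈ -7403.7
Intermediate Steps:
Q(r, G) = (-1 + G)*(5 + r) (Q(r, G) = (r + 5)*(G - 1) = (5 + r)*(-1 + G) = (-1 + G)*(5 + r))
B(A) = -52/3 + 32*A/3 (B(A) = 4*(((-5 - 1*3 + 5*A + A*3) - 4) - 1)/3 = 4*(((-5 - 3 + 5*A + 3*A) - 4) - 1)/3 = 4*(((-8 + 8*A) - 4) - 1)/3 = 4*((-12 + 8*A) - 1)/3 = 4*(-13 + 8*A)/3 = -52/3 + 32*A/3)
(-145 + B(10))*133 = (-145 + (-52/3 + (32/3)*10))*133 = (-145 + (-52/3 + 320/3))*133 = (-145 + 268/3)*133 = -167/3*133 = -22211/3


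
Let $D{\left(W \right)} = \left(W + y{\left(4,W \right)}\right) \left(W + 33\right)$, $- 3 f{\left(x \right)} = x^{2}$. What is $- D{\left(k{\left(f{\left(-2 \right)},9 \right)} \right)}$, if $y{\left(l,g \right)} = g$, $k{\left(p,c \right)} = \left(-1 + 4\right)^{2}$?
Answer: $-756$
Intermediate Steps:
$f{\left(x \right)} = - \frac{x^{2}}{3}$
$k{\left(p,c \right)} = 9$ ($k{\left(p,c \right)} = 3^{2} = 9$)
$D{\left(W \right)} = 2 W \left(33 + W\right)$ ($D{\left(W \right)} = \left(W + W\right) \left(W + 33\right) = 2 W \left(33 + W\right)$)
$- D{\left(k{\left(f{\left(-2 \right)},9 \right)} \right)} = - 2 \cdot 9 \left(33 + 9\right) = - 2 \cdot 9 \cdot 42 = \left(-1\right) 756 = -756$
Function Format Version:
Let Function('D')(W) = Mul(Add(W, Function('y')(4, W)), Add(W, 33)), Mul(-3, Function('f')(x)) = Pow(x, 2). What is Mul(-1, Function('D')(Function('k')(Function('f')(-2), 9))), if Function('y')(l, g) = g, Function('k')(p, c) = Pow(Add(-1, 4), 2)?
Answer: -756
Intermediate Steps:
Function('f')(x) = Mul(Rational(-1, 3), Pow(x, 2))
Function('k')(p, c) = 9 (Function('k')(p, c) = Pow(3, 2) = 9)
Function('D')(W) = Mul(2, W, Add(33, W)) (Function('D')(W) = Mul(Add(W, W), Add(W, 33)) = Mul(Mul(2, W), Add(33, W)) = Mul(2, W, Add(33, W)))
Mul(-1, Function('D')(Function('k')(Function('f')(-2), 9))) = Mul(-1, Mul(2, 9, Add(33, 9))) = Mul(-1, Mul(2, 9, 42)) = Mul(-1, 756) = -756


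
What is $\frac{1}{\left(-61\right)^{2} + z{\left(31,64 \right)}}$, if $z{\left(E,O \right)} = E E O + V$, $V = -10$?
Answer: $\frac{1}{65215} \approx 1.5334 \cdot 10^{-5}$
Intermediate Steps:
$z{\left(E,O \right)} = -10 + O E^{2}$ ($z{\left(E,O \right)} = E E O - 10 = E^{2} O - 10 = O E^{2} - 10 = -10 + O E^{2}$)
$\frac{1}{\left(-61\right)^{2} + z{\left(31,64 \right)}} = \frac{1}{\left(-61\right)^{2} - \left(10 - 64 \cdot 31^{2}\right)} = \frac{1}{3721 + \left(-10 + 64 \cdot 961\right)} = \frac{1}{3721 + \left(-10 + 61504\right)} = \frac{1}{3721 + 61494} = \frac{1}{65215}$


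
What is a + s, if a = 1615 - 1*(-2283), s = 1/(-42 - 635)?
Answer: 2638945/677 ≈ 3898.0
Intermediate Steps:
s = -1/677 (s = 1/(-677) = -1/677 ≈ -0.0014771)
a = 3898 (a = 1615 + 2283 = 3898)
a + s = 3898 - 1/677 = 2638945/677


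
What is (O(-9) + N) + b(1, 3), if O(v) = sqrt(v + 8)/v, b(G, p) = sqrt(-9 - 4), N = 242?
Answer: 242 - I/9 + I*sqrt(13) ≈ 242.0 + 3.4944*I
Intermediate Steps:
b(G, p) = I*sqrt(13) (b(G, p) = sqrt(-13) = I*sqrt(13))
O(v) = sqrt(8 + v)/v
(O(-9) + N) + b(1, 3) = (sqrt(8 - 9)/(-9) + 242) + I*sqrt(13) = (-I/9 + 242) + I*sqrt(13) = (242 - I/9) + I*sqrt(13) = 242 - I/9 + I*sqrt(13)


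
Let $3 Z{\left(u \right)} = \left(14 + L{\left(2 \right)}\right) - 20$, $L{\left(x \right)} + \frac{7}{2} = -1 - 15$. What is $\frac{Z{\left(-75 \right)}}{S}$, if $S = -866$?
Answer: $\frac{17}{1732} \approx 0.0098152$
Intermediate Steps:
$L{\left(x \right)} = - \frac{39}{2}$ ($L{\left(x \right)} = - \frac{7}{2} - 16 = - \frac{39}{2}$)
$Z{\left(u \right)} = - \frac{17}{2}$ ($Z{\left(u \right)} = \frac{\left(14 - \frac{39}{2}\right) - 20}{3} = \frac{- \frac{11}{2} - 20}{3} = \frac{1}{3} \left(- \frac{51}{2}\right) = - \frac{17}{2}$)
$\frac{Z{\left(-75 \right)}}{S} = - \frac{17}{2 \left(-866\right)} = \left(- \frac{17}{2}\right) \left(- \frac{1}{866}\right) = \frac{17}{1732}$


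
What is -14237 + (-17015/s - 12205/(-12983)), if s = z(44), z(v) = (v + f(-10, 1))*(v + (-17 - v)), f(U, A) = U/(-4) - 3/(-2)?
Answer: -150597735311/10594128 ≈ -14215.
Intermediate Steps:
f(U, A) = 3/2 - U/4 (f(U, A) = U*(-¼) - 3*(-½) = -U/4 + 3/2 = 3/2 - U/4)
z(v) = -68 - 17*v (z(v) = (v + (3/2 - ¼*(-10)))*(v + (-17 - v)) = (v + (3/2 + 5/2))*(-17) = (v + 4)*(-17) = (4 + v)*(-17) = -68 - 17*v)
s = -816 (s = -68 - 17*44 = -68 - 748 = -816)
-14237 + (-17015/s - 12205/(-12983)) = -14237 + (-17015/(-816) - 12205/(-12983)) = -14237 + (-17015*(-1/816) - 12205*(-1/12983)) = -14237 + (17015/816 + 12205/12983) = -14237 + 230865025/10594128 = -150597735311/10594128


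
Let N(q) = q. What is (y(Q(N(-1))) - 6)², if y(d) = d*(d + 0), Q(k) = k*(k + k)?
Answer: 4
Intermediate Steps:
Q(k) = 2*k² (Q(k) = k*(2*k) = 2*k²)
y(d) = d² (y(d) = d*d = d²)
(y(Q(N(-1))) - 6)² = ((2*(-1)²)² - 6)² = ((2*1)² - 6)² = (2² - 6)² = (4 - 6)² = (-2)² = 4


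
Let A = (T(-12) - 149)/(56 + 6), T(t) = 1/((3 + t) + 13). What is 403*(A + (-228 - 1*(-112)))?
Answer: -381719/8 ≈ -47715.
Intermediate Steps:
T(t) = 1/(16 + t)
A = -595/248 (A = (1/(16 - 12) - 149)/(56 + 6) = (1/4 - 149)/62 = (1/4 - 149)*(1/62) = -595/4*1/62 = -595/248 ≈ -2.3992)
403*(A + (-228 - 1*(-112))) = 403*(-595/248 + (-228 - 1*(-112))) = 403*(-595/248 + (-228 + 112)) = 403*(-595/248 - 116) = 403*(-29363/248) = -381719/8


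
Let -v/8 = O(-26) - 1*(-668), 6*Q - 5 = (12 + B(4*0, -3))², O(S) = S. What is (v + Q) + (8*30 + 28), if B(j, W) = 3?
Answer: -14489/3 ≈ -4829.7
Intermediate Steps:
Q = 115/3 (Q = ⅚ + (12 + 3)²/6 = ⅚ + (⅙)*15² = ⅚ + (⅙)*225 = ⅚ + 75/2 = 115/3 ≈ 38.333)
v = -5136 (v = -8*(-26 - 1*(-668)) = -8*(-26 + 668) = -8*642 = -5136)
(v + Q) + (8*30 + 28) = (-5136 + 115/3) + (8*30 + 28) = -15293/3 + (240 + 28) = -15293/3 + 268 = -14489/3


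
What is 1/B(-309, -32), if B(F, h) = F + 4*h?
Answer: -1/437 ≈ -0.0022883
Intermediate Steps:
1/B(-309, -32) = 1/(-309 + 4*(-32)) = 1/(-309 - 128) = 1/(-437) = -1/437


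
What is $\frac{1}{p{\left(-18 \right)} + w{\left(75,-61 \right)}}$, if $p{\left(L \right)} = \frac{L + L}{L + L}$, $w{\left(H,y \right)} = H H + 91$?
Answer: $\frac{1}{5717} \approx 0.00017492$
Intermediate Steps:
$w{\left(H,y \right)} = 91 + H^{2}$ ($w{\left(H,y \right)} = H^{2} + 91 = 91 + H^{2}$)
$p{\left(L \right)} = 1$ ($p{\left(L \right)} = \frac{2 L}{2 L} = 2 L \frac{1}{2 L} = 1$)
$\frac{1}{p{\left(-18 \right)} + w{\left(75,-61 \right)}} = \frac{1}{1 + \left(91 + 75^{2}\right)} = \frac{1}{1 + \left(91 + 5625\right)} = \frac{1}{1 + 5716} = \frac{1}{5717}$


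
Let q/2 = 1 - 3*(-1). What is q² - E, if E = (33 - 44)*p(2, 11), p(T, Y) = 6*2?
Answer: 196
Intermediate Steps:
p(T, Y) = 12
E = -132 (E = (33 - 44)*12 = -11*12 = -132)
q = 8 (q = 2*(1 - 3*(-1)) = 2*(1 + 3) = 2*4 = 8)
q² - E = 8² - 1*(-132) = 64 + 132 = 196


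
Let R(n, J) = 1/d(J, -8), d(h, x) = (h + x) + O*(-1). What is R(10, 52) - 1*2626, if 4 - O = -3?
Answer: -97161/37 ≈ -2626.0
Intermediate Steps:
O = 7 (O = 4 - 1*(-3) = 4 + 3 = 7)
d(h, x) = -7 + h + x (d(h, x) = (h + x) + 7*(-1) = (h + x) - 7 = -7 + h + x)
R(n, J) = 1/(-15 + J) (R(n, J) = 1/(-7 + J - 8) = 1/(-15 + J))
R(10, 52) - 1*2626 = 1/(-15 + 52) - 1*2626 = 1/37 - 2626 = -97161/37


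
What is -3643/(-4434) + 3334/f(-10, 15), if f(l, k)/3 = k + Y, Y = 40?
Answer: 1709339/81290 ≈ 21.028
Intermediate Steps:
f(l, k) = 120 + 3*k (f(l, k) = 3*(k + 40) = 3*(40 + k) = 120 + 3*k)
-3643/(-4434) + 3334/f(-10, 15) = -3643/(-4434) + 3334/(120 + 3*15) = -3643*(-1/4434) + 3334/(120 + 45) = 3643/4434 + 3334/165 = 1709339/81290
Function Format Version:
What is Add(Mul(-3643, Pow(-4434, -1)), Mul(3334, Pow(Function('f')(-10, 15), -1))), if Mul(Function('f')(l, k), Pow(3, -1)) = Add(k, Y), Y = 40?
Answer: Rational(1709339, 81290) ≈ 21.028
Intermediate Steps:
Function('f')(l, k) = Add(120, Mul(3, k)) (Function('f')(l, k) = Mul(3, Add(k, 40)) = Mul(3, Add(40, k)) = Add(120, Mul(3, k)))
Add(Mul(-3643, Pow(-4434, -1)), Mul(3334, Pow(Function('f')(-10, 15), -1))) = Add(Mul(-3643, Pow(-4434, -1)), Mul(3334, Pow(Add(120, Mul(3, 15)), -1))) = Add(Mul(-3643, Rational(-1, 4434)), Mul(3334, Pow(Add(120, 45), -1))) = Add(Rational(3643, 4434), Mul(3334, Pow(165, -1))) = Add(Rational(3643, 4434), Mul(3334, Rational(1, 165))) = Add(Rational(3643, 4434), Rational(3334, 165)) = Rational(1709339, 81290)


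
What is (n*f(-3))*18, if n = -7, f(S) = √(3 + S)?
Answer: 0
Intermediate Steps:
(n*f(-3))*18 = -7*√(3 - 3)*18 = -7*√0*18 = -7*0*18 = 0*18 = 0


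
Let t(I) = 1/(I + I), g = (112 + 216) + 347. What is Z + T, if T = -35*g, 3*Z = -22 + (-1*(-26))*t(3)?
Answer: -212678/9 ≈ -23631.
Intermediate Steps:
g = 675 (g = 328 + 347 = 675)
t(I) = 1/(2*I)
Z = -53/9 (Z = (-22 + (-1*(-26))*((½)/3))/3 = (-22 + 26*((½)*(⅓)))/3 = (-22 + 26*(⅙))/3 = (-22 + 13/3)/3 = (⅓)*(-53/3) = -53/9 ≈ -5.8889)
T = -23625 (T = -35*675 = -23625)
Z + T = -53/9 - 23625 = -212678/9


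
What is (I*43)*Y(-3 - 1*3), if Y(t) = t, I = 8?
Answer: -2064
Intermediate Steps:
(I*43)*Y(-3 - 1*3) = (8*43)*(-3 - 1*3) = 344*(-3 - 3) = 344*(-6) = -2064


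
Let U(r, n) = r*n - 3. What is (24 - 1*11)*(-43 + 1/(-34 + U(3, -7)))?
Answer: -32435/58 ≈ -559.22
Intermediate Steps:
U(r, n) = -3 + n*r (U(r, n) = n*r - 3 = -3 + n*r)
(24 - 1*11)*(-43 + 1/(-34 + U(3, -7))) = (24 - 1*11)*(-43 + 1/(-34 + (-3 - 7*3))) = (24 - 11)*(-43 + 1/(-34 + (-3 - 21))) = 13*(-43 + 1/(-34 - 24)) = 13*(-43 + 1/(-58)) = 13*(-43 - 1/58) = 13*(-2495/58) = -32435/58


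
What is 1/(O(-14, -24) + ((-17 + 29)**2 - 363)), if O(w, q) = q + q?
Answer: -1/267 ≈ -0.0037453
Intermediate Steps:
O(w, q) = 2*q
1/(O(-14, -24) + ((-17 + 29)**2 - 363)) = 1/(2*(-24) + ((-17 + 29)**2 - 363)) = 1/(-48 + (12**2 - 363)) = 1/(-48 + (144 - 363)) = 1/(-48 - 219) = 1/(-267) = -1/267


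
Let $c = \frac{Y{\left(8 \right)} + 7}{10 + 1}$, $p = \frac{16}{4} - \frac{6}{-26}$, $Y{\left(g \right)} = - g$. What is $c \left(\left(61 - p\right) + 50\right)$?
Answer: $- \frac{1388}{143} \approx -9.7063$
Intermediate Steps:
$p = \frac{55}{13}$ ($p = 16 \cdot \frac{1}{4} - - \frac{3}{13} = 4 + \frac{3}{13} = \frac{55}{13} \approx 4.2308$)
$c = - \frac{1}{11}$ ($c = \frac{\left(-1\right) 8 + 7}{10 + 1} = \frac{-8 + 7}{11} = \left(-1\right) \frac{1}{11} = - \frac{1}{11} \approx -0.090909$)
$c \left(\left(61 - p\right) + 50\right) = - \frac{\left(61 - \frac{55}{13}\right) + 50}{11} = - \frac{\frac{738}{13} + 50}{11} = \left(- \frac{1}{11}\right) \frac{1388}{13} = - \frac{1388}{143}$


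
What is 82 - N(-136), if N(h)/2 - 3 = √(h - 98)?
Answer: 76 - 6*I*√26 ≈ 76.0 - 30.594*I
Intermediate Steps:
N(h) = 6 + 2*√(-98 + h) (N(h) = 6 + 2*√(h - 98) = 6 + 2*√(-98 + h))
82 - N(-136) = 82 - (6 + 2*√(-98 - 136)) = 82 - (6 + 2*√(-234)) = 82 - (6 + 2*(3*I*√26)) = 82 - (6 + 6*I*√26) = 82 + (-6 - 6*I*√26) = 76 - 6*I*√26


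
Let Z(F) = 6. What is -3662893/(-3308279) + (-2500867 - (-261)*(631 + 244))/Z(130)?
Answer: -289154445535/763449 ≈ -3.7875e+5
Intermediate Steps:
-3662893/(-3308279) + (-2500867 - (-261)*(631 + 244))/Z(130) = -3662893/(-3308279) + (-2500867 - (-261)*(631 + 244))/6 = -3662893*(-1/3308279) + (-2500867 - (-261)*875)*(1/6) = 281761/254483 + (-2500867 - 1*(-228375))*(1/6) = 281761/254483 + (-2500867 + 228375)*(1/6) = 281761/254483 - 2272492*1/6 = 281761/254483 - 1136246/3 = -289154445535/763449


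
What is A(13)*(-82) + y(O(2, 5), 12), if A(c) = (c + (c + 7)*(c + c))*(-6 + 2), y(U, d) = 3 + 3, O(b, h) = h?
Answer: 174830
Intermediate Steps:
y(U, d) = 6
A(c) = -4*c - 8*c*(7 + c) (A(c) = (c + (7 + c)*(2*c))*(-4) = (c + 2*c*(7 + c))*(-4) = -4*c - 8*c*(7 + c))
A(13)*(-82) + y(O(2, 5), 12) = -4*13*(15 + 2*13)*(-82) + 6 = -4*13*(15 + 26)*(-82) + 6 = -4*13*41*(-82) + 6 = -2132*(-82) + 6 = 174824 + 6 = 174830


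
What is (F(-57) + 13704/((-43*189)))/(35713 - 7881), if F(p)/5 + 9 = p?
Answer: -449269/37698444 ≈ -0.011917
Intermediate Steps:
F(p) = -45 + 5*p
(F(-57) + 13704/((-43*189)))/(35713 - 7881) = ((-45 + 5*(-57)) + 13704/((-43*189)))/(35713 - 7881) = ((-45 - 285) + 13704/(-8127))/27832 = (-330 + 13704*(-1/8127))*(1/27832) = (-330 - 4568/2709)*(1/27832) = -898538/2709*1/27832 = -449269/37698444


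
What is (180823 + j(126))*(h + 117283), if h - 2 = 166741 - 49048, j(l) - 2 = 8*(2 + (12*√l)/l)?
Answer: 42493656498 + 3759648*√14/7 ≈ 4.2496e+10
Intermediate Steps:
j(l) = 18 + 96/√l (j(l) = 2 + 8*(2 + (12*√l)/l) = 2 + 8*(2 + 12/√l) = 2 + (16 + 96/√l) = 18 + 96/√l)
h = 117695 (h = 2 + (166741 - 49048) = 2 + 117693 = 117695)
(180823 + j(126))*(h + 117283) = (180823 + (18 + 96/√126))*(117695 + 117283) = (180823 + (18 + 96*(√14/42)))*234978 = (180823 + (18 + 16*√14/7))*234978 = (180841 + 16*√14/7)*234978 = 42493656498 + 3759648*√14/7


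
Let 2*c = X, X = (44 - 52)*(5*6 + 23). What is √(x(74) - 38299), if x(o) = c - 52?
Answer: 7*I*√787 ≈ 196.37*I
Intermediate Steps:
X = -424 (X = -8*(30 + 23) = -8*53 = -424)
c = -212 (c = (½)*(-424) = -212)
x(o) = -264 (x(o) = -212 - 52 = -264)
√(x(74) - 38299) = √(-264 - 38299) = √(-38563) = 7*I*√787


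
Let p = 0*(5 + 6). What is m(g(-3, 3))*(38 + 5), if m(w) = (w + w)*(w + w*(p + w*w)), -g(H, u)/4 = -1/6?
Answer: 4472/81 ≈ 55.210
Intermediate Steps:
g(H, u) = 2/3 (g(H, u) = -(-4)/6 = -4*(-1/6) = 2/3)
p = 0 (p = 0*11 = 0)
m(w) = 2*w*(w + w**3) (m(w) = (w + w)*(w + w*(0 + w*w)) = (2*w)*(w + w*(0 + w**2)) = (2*w)*(w + w*w**2) = (2*w)*(w + w**3) = 2*w*(w + w**3))
m(g(-3, 3))*(38 + 5) = (2*(2/3)**2*(1 + (2/3)**2))*(38 + 5) = (2*(4/9)*(1 + 4/9))*43 = (2*(4/9)*(13/9))*43 = (104/81)*43 = 4472/81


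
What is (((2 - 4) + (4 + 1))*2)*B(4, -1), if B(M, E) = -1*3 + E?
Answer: -24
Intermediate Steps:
B(M, E) = -3 + E
(((2 - 4) + (4 + 1))*2)*B(4, -1) = (((2 - 4) + (4 + 1))*2)*(-3 - 1) = ((-2 + 5)*2)*(-4) = (3*2)*(-4) = 6*(-4) = -24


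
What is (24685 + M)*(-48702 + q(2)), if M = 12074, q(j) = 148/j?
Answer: -1787516652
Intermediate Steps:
(24685 + M)*(-48702 + q(2)) = (24685 + 12074)*(-48702 + 148/2) = 36759*(-48702 + 148*(½)) = 36759*(-48702 + 74) = 36759*(-48628) = -1787516652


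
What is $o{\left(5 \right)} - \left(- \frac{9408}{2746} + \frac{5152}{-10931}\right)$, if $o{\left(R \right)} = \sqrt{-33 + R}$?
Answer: $\frac{58493120}{15008263} + 2 i \sqrt{7} \approx 3.8974 + 5.2915 i$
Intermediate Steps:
$o{\left(5 \right)} - \left(- \frac{9408}{2746} + \frac{5152}{-10931}\right) = \sqrt{-33 + 5} - \left(- \frac{9408}{2746} + \frac{5152}{-10931}\right) = \sqrt{-28} - \left(\left(-9408\right) \frac{1}{2746} + 5152 \left(- \frac{1}{10931}\right)\right) = 2 i \sqrt{7} - \left(- \frac{4704}{1373} - \frac{5152}{10931}\right) = 2 i \sqrt{7} - - \frac{58493120}{15008263} = 2 i \sqrt{7} + \frac{58493120}{15008263} = \frac{58493120}{15008263} + 2 i \sqrt{7}$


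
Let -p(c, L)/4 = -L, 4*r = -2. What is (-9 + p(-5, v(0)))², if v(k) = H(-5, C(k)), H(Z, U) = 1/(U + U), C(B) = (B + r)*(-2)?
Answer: 49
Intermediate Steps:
r = -½ (r = (¼)*(-2) = -½ ≈ -0.50000)
C(B) = 1 - 2*B (C(B) = (B - ½)*(-2) = (-½ + B)*(-2) = 1 - 2*B)
H(Z, U) = 1/(2*U)
v(k) = 1/(2*(1 - 2*k))
p(c, L) = 4*L (p(c, L) = -(-4)*L = 4*L)
(-9 + p(-5, v(0)))² = (-9 + 4*(-1/(-2 + 4*0)))² = (-9 + 4*(-1/(-2 + 0)))² = (-9 + 4*(-1/(-2)))² = (-9 + 4*(-1*(-½)))² = (-9 + 4*(½))² = (-9 + 2)² = (-7)² = 49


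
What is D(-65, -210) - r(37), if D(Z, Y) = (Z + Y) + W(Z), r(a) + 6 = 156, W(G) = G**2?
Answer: 3800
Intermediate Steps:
r(a) = 150 (r(a) = -6 + 156 = 150)
D(Z, Y) = Y + Z + Z**2 (D(Z, Y) = (Z + Y) + Z**2 = (Y + Z) + Z**2 = Y + Z + Z**2)
D(-65, -210) - r(37) = (-210 - 65 + (-65)**2) - 1*150 = (-210 - 65 + 4225) - 150 = 3950 - 150 = 3800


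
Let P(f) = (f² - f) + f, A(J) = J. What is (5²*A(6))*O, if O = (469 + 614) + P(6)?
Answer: 167850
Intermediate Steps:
P(f) = f²
O = 1119 (O = (469 + 614) + 6² = 1083 + 36 = 1119)
(5²*A(6))*O = (5²*6)*1119 = (25*6)*1119 = 150*1119 = 167850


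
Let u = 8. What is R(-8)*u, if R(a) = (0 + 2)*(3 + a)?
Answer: -80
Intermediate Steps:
R(a) = 6 + 2*a (R(a) = 2*(3 + a) = 6 + 2*a)
R(-8)*u = (6 + 2*(-8))*8 = (6 - 16)*8 = -10*8 = -80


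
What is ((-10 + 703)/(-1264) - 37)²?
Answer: 2252546521/1597696 ≈ 1409.9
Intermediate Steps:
((-10 + 703)/(-1264) - 37)² = (693*(-1/1264) - 37)² = (-693/1264 - 37)² = (-47461/1264)² = 2252546521/1597696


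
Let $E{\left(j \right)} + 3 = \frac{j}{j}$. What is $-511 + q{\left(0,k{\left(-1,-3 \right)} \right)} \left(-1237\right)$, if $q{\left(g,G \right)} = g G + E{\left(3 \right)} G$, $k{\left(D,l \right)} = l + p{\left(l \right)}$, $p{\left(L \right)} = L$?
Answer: $-15355$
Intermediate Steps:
$k{\left(D,l \right)} = 2 l$ ($k{\left(D,l \right)} = l + l = 2 l$)
$E{\left(j \right)} = -2$ ($E{\left(j \right)} = -3 + \frac{j}{j} = -3 + 1 = -2$)
$q{\left(g,G \right)} = - 2 G + G g$ ($q{\left(g,G \right)} = g G - 2 G = G g - 2 G = - 2 G + G g$)
$-511 + q{\left(0,k{\left(-1,-3 \right)} \right)} \left(-1237\right) = -511 + 2 \left(-3\right) \left(-2 + 0\right) \left(-1237\right) = -511 + \left(-6\right) \left(-2\right) \left(-1237\right) = -511 + 12 \left(-1237\right) = -511 - 14844 = -15355$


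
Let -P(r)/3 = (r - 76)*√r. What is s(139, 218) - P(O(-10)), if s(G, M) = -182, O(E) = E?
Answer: -182 - 258*I*√10 ≈ -182.0 - 815.87*I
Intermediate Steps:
P(r) = -3*√r*(-76 + r) (P(r) = -3*(r - 76)*√r = -3*(-76 + r)*√r = -3*√r*(-76 + r))
s(139, 218) - P(O(-10)) = -182 - 3*√(-10)*(76 - 1*(-10)) = -182 - 3*I*√10*(76 + 10) = -182 - 3*I*√10*86 = -182 - 258*I*√10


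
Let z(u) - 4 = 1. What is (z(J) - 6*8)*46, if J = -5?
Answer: -1978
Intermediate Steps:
z(u) = 5 (z(u) = 4 + 1 = 5)
(z(J) - 6*8)*46 = (5 - 6*8)*46 = (5 - 48)*46 = -43*46 = -1978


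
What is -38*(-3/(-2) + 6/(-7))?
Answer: -171/7 ≈ -24.429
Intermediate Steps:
-38*(-3/(-2) + 6/(-7)) = -38*(-3*(-1/2) + 6*(-1/7)) = -38*(3/2 - 6/7) = -38*9/14 = -171/7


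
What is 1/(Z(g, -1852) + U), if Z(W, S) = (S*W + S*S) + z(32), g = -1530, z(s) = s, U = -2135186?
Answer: 1/4128310 ≈ 2.4223e-7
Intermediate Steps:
Z(W, S) = 32 + S² + S*W (Z(W, S) = (S*W + S*S) + 32 = (S*W + S²) + 32 = (S² + S*W) + 32 = 32 + S² + S*W)
1/(Z(g, -1852) + U) = 1/((32 + (-1852)² - 1852*(-1530)) - 2135186) = 1/((32 + 3429904 + 2833560) - 2135186) = 1/(6263496 - 2135186) = 1/4128310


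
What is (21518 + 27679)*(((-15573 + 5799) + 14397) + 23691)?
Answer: 1392963858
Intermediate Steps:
(21518 + 27679)*(((-15573 + 5799) + 14397) + 23691) = 49197*((-9774 + 14397) + 23691) = 49197*(4623 + 23691) = 49197*28314 = 1392963858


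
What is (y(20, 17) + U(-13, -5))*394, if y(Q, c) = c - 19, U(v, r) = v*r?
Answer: 24822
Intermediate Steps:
U(v, r) = r*v
y(Q, c) = -19 + c
(y(20, 17) + U(-13, -5))*394 = ((-19 + 17) - 5*(-13))*394 = (-2 + 65)*394 = 63*394 = 24822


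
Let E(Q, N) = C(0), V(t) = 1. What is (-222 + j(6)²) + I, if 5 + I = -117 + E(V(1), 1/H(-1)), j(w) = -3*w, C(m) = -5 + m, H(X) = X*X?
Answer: -25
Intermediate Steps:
H(X) = X²
E(Q, N) = -5 (E(Q, N) = -5 + 0 = -5)
I = -127 (I = -5 + (-117 - 5) = -5 - 122 = -127)
(-222 + j(6)²) + I = (-222 + (-3*6)²) - 127 = (-222 + (-18)²) - 127 = (-222 + 324) - 127 = 102 - 127 = -25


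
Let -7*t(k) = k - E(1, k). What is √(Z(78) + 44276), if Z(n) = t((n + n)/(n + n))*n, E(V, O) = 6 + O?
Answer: 40*√1358/7 ≈ 210.58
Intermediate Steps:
t(k) = 6/7 (t(k) = -(k - (6 + k))/7 = -(k + (-6 - k))/7 = -⅐*(-6) = 6/7)
Z(n) = 6*n/7
√(Z(78) + 44276) = √((6/7)*78 + 44276) = √(468/7 + 44276) = √(310400/7) = 40*√1358/7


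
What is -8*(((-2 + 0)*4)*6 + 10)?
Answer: 304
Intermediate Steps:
-8*(((-2 + 0)*4)*6 + 10) = -8*(-2*4*6 + 10) = -8*(-8*6 + 10) = -8*(-48 + 10) = -8*(-38) = 304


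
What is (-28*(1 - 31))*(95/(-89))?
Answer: -79800/89 ≈ -896.63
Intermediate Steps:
(-28*(1 - 31))*(95/(-89)) = (-28*(-30))*(95*(-1/89)) = 840*(-95/89) = -79800/89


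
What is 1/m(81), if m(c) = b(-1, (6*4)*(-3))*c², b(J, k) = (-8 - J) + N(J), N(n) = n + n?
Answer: -1/59049 ≈ -1.6935e-5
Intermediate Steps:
N(n) = 2*n
b(J, k) = -8 + J (b(J, k) = (-8 - J) + 2*J = -8 + J)
m(c) = -9*c² (m(c) = (-8 - 1)*c² = -9*c²)
1/m(81) = 1/(-9*81²) = 1/(-9*6561) = 1/(-59049) = -1/59049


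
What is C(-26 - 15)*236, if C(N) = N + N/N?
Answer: -9440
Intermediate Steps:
C(N) = 1 + N (C(N) = N + 1 = 1 + N)
C(-26 - 15)*236 = (1 + (-26 - 15))*236 = (1 - 41)*236 = -40*236 = -9440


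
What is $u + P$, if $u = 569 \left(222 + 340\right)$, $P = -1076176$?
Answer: $-756398$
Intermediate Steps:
$u = 319778$ ($u = 569 \cdot 562 = 319778$)
$u + P = 319778 - 1076176 = -756398$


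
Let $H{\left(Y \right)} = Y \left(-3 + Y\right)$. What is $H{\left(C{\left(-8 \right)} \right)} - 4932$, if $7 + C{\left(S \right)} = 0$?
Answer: $-4862$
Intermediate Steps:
$C{\left(S \right)} = -7$ ($C{\left(S \right)} = -7 + 0 = -7$)
$H{\left(C{\left(-8 \right)} \right)} - 4932 = - 7 \left(-3 - 7\right) - 4932 = \left(-7\right) \left(-10\right) - 4932 = 70 - 4932 = -4862$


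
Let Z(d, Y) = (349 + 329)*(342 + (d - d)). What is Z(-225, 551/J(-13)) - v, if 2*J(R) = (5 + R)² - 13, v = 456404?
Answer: -224528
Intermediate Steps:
J(R) = -13/2 + (5 + R)²/2 (J(R) = ((5 + R)² - 13)/2 = (-13 + (5 + R)²)/2 = -13/2 + (5 + R)²/2)
Z(d, Y) = 231876 (Z(d, Y) = 678*(342 + 0) = 678*342 = 231876)
Z(-225, 551/J(-13)) - v = 231876 - 1*456404 = 231876 - 456404 = -224528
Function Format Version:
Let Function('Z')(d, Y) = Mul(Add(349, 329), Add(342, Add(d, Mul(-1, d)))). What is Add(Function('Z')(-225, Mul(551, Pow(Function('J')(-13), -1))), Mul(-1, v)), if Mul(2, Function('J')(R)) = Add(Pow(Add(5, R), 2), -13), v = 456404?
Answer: -224528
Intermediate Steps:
Function('J')(R) = Add(Rational(-13, 2), Mul(Rational(1, 2), Pow(Add(5, R), 2))) (Function('J')(R) = Mul(Rational(1, 2), Add(Pow(Add(5, R), 2), -13)) = Mul(Rational(1, 2), Add(-13, Pow(Add(5, R), 2))) = Add(Rational(-13, 2), Mul(Rational(1, 2), Pow(Add(5, R), 2))))
Function('Z')(d, Y) = 231876 (Function('Z')(d, Y) = Mul(678, Add(342, 0)) = Mul(678, 342) = 231876)
Add(Function('Z')(-225, Mul(551, Pow(Function('J')(-13), -1))), Mul(-1, v)) = Add(231876, Mul(-1, 456404)) = Add(231876, -456404) = -224528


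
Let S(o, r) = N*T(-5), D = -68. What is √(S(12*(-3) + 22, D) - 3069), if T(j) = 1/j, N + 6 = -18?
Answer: I*√76605/5 ≈ 55.355*I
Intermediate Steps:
N = -24 (N = -6 - 18 = -24)
S(o, r) = 24/5 (S(o, r) = -24/(-5) = -24*(-⅕) = 24/5)
√(S(12*(-3) + 22, D) - 3069) = √(24/5 - 3069) = √(-15321/5) = I*√76605/5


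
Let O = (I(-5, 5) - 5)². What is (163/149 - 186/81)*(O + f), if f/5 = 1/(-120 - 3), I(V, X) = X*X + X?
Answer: -371820190/494829 ≈ -751.41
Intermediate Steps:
I(V, X) = X + X² (I(V, X) = X² + X = X + X²)
O = 625 (O = (5*(1 + 5) - 5)² = (5*6 - 5)² = (30 - 5)² = 25² = 625)
f = -5/123 (f = 5/(-120 - 3) = 5/(-123) = 5*(-1/123) = -5/123 ≈ -0.040650)
(163/149 - 186/81)*(O + f) = (163/149 - 186/81)*(625 - 5/123) = (163*(1/149) - 186*1/81)*(76870/123) = (163/149 - 62/27)*(76870/123) = -4837/4023*76870/123 = -371820190/494829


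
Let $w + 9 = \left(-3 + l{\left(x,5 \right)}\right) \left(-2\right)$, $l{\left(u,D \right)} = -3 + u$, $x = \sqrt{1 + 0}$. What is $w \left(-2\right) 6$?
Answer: $-12$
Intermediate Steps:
$x = 1$ ($x = \sqrt{1} = 1$)
$w = 1$ ($w = -9 + \left(-3 + \left(-3 + 1\right)\right) \left(-2\right) = -9 + \left(-3 - 2\right) \left(-2\right) = -9 - -10 = -9 + 10 = 1$)
$w \left(-2\right) 6 = 1 \left(-2\right) 6 = \left(-2\right) 6 = -12$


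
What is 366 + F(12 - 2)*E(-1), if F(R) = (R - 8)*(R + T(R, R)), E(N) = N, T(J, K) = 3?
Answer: 340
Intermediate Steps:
F(R) = (-8 + R)*(3 + R) (F(R) = (R - 8)*(R + 3) = (-8 + R)*(3 + R))
366 + F(12 - 2)*E(-1) = 366 + (-24 + (12 - 2)² - 5*(12 - 2))*(-1) = 366 + (-24 + 10² - 5*10)*(-1) = 366 + (-24 + 100 - 50)*(-1) = 366 + 26*(-1) = 366 - 26 = 340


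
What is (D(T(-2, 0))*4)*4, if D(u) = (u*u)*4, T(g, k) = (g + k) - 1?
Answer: 576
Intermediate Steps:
T(g, k) = -1 + g + k
D(u) = 4*u**2 (D(u) = u**2*4 = 4*u**2)
(D(T(-2, 0))*4)*4 = ((4*(-1 - 2 + 0)**2)*4)*4 = ((4*(-3)**2)*4)*4 = ((4*9)*4)*4 = (36*4)*4 = 144*4 = 576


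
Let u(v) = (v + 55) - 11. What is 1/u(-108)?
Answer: -1/64 ≈ -0.015625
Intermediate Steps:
u(v) = 44 + v (u(v) = (55 + v) - 11 = 44 + v)
1/u(-108) = 1/(44 - 108) = 1/(-64) = -1/64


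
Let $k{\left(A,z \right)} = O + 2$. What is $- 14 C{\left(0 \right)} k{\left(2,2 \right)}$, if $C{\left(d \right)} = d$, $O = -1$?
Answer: $0$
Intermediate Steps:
$k{\left(A,z \right)} = 1$ ($k{\left(A,z \right)} = -1 + 2 = 1$)
$- 14 C{\left(0 \right)} k{\left(2,2 \right)} = \left(-14\right) 0 \cdot 1 = 0 \cdot 1 = 0$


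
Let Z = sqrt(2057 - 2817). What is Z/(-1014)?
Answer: -I*sqrt(190)/507 ≈ -0.027187*I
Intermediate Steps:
Z = 2*I*sqrt(190) (Z = sqrt(-760) = 2*I*sqrt(190) ≈ 27.568*I)
Z/(-1014) = (2*I*sqrt(190))/(-1014) = (2*I*sqrt(190))*(-1/1014) = -I*sqrt(190)/507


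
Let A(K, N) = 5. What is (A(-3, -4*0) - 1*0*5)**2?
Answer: 25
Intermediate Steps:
(A(-3, -4*0) - 1*0*5)**2 = (5 - 1*0*5)**2 = (5 + 0*5)**2 = (5 + 0)**2 = 5**2 = 25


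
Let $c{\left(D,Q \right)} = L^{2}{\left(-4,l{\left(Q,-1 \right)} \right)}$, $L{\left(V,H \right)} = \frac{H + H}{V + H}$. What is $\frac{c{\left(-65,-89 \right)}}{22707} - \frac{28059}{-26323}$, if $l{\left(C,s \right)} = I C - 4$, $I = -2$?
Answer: $\frac{608284117}{570551025} \approx 1.0661$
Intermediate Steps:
$l{\left(C,s \right)} = -4 - 2 C$ ($l{\left(C,s \right)} = - 2 C - 4 = -4 - 2 C$)
$L{\left(V,H \right)} = \frac{2 H}{H + V}$
$c{\left(D,Q \right)} = \frac{4 \left(-4 - 2 Q\right)^{2}}{\left(-8 - 2 Q\right)^{2}}$ ($c{\left(D,Q \right)} = \left(\frac{2 \left(-4 - 2 Q\right)}{\left(-4 - 2 Q\right) - 4}\right)^{2} = \left(\frac{2 \left(-4 - 2 Q\right)}{-8 - 2 Q}\right)^{2} = \frac{4 \left(-4 - 2 Q\right)^{2}}{\left(-8 - 2 Q\right)^{2}}$)
$\frac{c{\left(-65,-89 \right)}}{22707} - \frac{28059}{-26323} = \frac{4 \left(2 - 89\right)^{2} \frac{1}{\left(4 - 89\right)^{2}}}{22707} - \frac{28059}{-26323} = \frac{4 \left(-87\right)^{2}}{7225} \cdot \frac{1}{22707} - - \frac{28059}{26323} = 4 \cdot 7569 \cdot \frac{1}{7225} \cdot \frac{1}{22707} + \frac{28059}{26323} = \frac{30276}{7225} \cdot \frac{1}{22707} + \frac{28059}{26323} = \frac{4}{21675} + \frac{28059}{26323} = \frac{608284117}{570551025}$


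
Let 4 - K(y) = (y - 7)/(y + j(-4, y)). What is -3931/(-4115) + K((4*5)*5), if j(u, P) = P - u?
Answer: 1259023/279820 ≈ 4.4994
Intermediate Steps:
K(y) = 4 - (-7 + y)/(4 + 2*y) (K(y) = 4 - (y - 7)/(y + (y - 1*(-4))) = 4 - (-7 + y)/(y + (y + 4)) = 4 - (-7 + y)/(y + (4 + y)) = 4 - (-7 + y)/(4 + 2*y))
-3931/(-4115) + K((4*5)*5) = -3931/(-4115) + (23 + 7*((4*5)*5))/(2*(2 + (4*5)*5)) = -3931*(-1/4115) + (23 + 7*(20*5))/(2*(2 + 20*5)) = 3931/4115 + (23 + 7*100)/(2*(2 + 100)) = 3931/4115 + (½)*(23 + 700)/102 = 3931/4115 + (½)*(1/102)*723 = 3931/4115 + 241/68 = 1259023/279820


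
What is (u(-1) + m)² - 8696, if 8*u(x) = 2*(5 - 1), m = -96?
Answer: 329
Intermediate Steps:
u(x) = 1 (u(x) = (2*(5 - 1))/8 = (2*4)/8 = (⅛)*8 = 1)
(u(-1) + m)² - 8696 = (1 - 96)² - 8696 = (-95)² - 8696 = 9025 - 8696 = 329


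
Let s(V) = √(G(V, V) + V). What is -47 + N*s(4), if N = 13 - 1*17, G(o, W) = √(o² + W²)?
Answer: -47 - 8*√(1 + √2) ≈ -59.430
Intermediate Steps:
G(o, W) = √(W² + o²)
s(V) = √(V + √2*√(V²)) (s(V) = √(√(V² + V²) + V) = √(√(2*V²) + V) = √(√2*√(V²) + V) = √(V + √2*√(V²)))
N = -4 (N = 13 - 17 = -4)
-47 + N*s(4) = -47 - 4*√(4 + √2*√(4²)) = -47 - 4*√(4 + √2*√16) = -47 - 4*√(4 + √2*4) = -47 - 4*√(4 + 4*√2)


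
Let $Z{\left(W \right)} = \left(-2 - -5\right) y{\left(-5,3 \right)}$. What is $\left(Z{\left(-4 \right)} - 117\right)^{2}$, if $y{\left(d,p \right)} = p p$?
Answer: $8100$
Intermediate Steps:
$y{\left(d,p \right)} = p^{2}$
$Z{\left(W \right)} = 27$ ($Z{\left(W \right)} = \left(-2 - -5\right) 3^{2} = \left(-2 + 5\right) 9 = 3 \cdot 9 = 27$)
$\left(Z{\left(-4 \right)} - 117\right)^{2} = \left(27 - 117\right)^{2} = \left(-90\right)^{2} = 8100$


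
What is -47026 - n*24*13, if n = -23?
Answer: -39850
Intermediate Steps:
-47026 - n*24*13 = -47026 - (-23*24)*13 = -47026 - (-552)*13 = -47026 - 1*(-7176) = -47026 + 7176 = -39850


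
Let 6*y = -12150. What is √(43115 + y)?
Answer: √41090 ≈ 202.71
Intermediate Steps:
y = -2025 (y = (⅙)*(-12150) = -2025)
√(43115 + y) = √(43115 - 2025) = √41090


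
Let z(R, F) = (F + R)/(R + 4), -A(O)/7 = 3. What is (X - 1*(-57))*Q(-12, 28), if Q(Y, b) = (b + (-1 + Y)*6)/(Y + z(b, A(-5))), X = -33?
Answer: 38400/377 ≈ 101.86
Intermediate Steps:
A(O) = -21 (A(O) = -7*3 = -21)
z(R, F) = (F + R)/(4 + R)
Q(Y, b) = (-6 + b + 6*Y)/(Y + (-21 + b)/(4 + b)) (Q(Y, b) = (b + (-1 + Y)*6)/(Y + (-21 + b)/(4 + b)) = (b + (-6 + 6*Y))/(Y + (-21 + b)/(4 + b)) = (-6 + b + 6*Y)/(Y + (-21 + b)/(4 + b)))
(X - 1*(-57))*Q(-12, 28) = (-33 - 1*(-57))*((4 + 28)*(-6 + 28 + 6*(-12))/(-21 + 28 - 12*(4 + 28))) = (-33 + 57)*(32*(-6 + 28 - 72)/(-21 + 28 - 12*32)) = 24*(32*(-50)/(-21 + 28 - 384)) = 24*(32*(-50)/(-377)) = 24*(-1/377*32*(-50)) = 24*(1600/377) = 38400/377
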